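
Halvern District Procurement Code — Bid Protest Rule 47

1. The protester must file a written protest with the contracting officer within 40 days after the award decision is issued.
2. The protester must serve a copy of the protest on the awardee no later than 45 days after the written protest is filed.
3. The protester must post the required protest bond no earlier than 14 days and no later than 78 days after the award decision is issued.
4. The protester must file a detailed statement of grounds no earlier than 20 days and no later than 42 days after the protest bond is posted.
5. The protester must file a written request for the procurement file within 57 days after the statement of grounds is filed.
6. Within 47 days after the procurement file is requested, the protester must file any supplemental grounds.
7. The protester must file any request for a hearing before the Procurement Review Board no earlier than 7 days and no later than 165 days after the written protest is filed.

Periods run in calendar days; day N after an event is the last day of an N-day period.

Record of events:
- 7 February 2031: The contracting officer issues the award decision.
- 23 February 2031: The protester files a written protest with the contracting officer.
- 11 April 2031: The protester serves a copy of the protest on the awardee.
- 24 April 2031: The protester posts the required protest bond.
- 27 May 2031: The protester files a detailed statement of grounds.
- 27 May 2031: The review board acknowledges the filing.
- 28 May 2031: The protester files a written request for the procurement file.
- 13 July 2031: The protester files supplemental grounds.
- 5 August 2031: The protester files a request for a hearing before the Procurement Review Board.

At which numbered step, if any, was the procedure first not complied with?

Step 2

Step 1: 40 days after 7 February 2031 (when the award decision is issued) is 19 March 2031; completed 23 February 2031, before the deadline.
Step 2: 45 days after 23 February 2031 (when the written protest is filed) is 9 April 2031; 11 April 2031 misses that deadline by 2 days.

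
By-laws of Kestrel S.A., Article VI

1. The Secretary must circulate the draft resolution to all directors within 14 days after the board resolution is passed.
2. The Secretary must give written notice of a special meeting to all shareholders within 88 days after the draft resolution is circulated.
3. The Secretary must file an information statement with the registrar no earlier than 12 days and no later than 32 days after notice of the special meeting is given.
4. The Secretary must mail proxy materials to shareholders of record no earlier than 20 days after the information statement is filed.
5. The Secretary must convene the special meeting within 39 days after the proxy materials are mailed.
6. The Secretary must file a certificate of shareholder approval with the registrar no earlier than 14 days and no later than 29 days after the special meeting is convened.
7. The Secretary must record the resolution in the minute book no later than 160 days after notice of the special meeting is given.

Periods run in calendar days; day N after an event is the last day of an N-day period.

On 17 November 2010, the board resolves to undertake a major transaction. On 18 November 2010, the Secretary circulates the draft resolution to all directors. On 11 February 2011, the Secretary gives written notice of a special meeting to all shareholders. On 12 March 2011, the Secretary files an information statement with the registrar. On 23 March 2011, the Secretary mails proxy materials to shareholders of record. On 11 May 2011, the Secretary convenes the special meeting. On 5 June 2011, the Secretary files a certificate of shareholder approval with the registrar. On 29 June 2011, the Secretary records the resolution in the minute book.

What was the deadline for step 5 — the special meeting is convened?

1 May 2011

Step 5 runs from 23 March 2011, when the proxy materials are mailed. 39 days after 23 March 2011 is 1 May 2011.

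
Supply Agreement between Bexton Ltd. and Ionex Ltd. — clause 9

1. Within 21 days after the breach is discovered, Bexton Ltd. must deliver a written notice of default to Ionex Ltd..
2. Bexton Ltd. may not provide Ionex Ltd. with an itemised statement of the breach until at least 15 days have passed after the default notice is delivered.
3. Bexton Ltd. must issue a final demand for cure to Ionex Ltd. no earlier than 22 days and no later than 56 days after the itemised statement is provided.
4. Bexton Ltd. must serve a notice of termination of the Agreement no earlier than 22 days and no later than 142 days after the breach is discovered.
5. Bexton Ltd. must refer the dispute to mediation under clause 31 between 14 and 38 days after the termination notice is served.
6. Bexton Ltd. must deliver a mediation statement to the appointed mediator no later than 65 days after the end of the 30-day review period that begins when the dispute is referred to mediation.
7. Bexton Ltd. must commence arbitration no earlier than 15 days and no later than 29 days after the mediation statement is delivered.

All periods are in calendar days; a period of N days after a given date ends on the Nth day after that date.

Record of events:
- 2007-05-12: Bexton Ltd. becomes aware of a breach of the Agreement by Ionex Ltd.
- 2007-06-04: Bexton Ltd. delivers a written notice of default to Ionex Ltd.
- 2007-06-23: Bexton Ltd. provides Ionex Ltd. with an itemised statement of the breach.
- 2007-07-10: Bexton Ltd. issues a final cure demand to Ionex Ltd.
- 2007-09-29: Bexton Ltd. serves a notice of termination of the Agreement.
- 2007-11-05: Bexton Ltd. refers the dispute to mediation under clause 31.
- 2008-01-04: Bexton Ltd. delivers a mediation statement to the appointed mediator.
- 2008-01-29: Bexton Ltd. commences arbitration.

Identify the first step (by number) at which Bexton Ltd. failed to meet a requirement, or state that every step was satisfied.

Step 1 — counting 21 days from 2007-05-12 (when the breach is discovered) gives a deadline of 2007-06-02; 2007-06-04 misses that deadline by 2 days.

Step 1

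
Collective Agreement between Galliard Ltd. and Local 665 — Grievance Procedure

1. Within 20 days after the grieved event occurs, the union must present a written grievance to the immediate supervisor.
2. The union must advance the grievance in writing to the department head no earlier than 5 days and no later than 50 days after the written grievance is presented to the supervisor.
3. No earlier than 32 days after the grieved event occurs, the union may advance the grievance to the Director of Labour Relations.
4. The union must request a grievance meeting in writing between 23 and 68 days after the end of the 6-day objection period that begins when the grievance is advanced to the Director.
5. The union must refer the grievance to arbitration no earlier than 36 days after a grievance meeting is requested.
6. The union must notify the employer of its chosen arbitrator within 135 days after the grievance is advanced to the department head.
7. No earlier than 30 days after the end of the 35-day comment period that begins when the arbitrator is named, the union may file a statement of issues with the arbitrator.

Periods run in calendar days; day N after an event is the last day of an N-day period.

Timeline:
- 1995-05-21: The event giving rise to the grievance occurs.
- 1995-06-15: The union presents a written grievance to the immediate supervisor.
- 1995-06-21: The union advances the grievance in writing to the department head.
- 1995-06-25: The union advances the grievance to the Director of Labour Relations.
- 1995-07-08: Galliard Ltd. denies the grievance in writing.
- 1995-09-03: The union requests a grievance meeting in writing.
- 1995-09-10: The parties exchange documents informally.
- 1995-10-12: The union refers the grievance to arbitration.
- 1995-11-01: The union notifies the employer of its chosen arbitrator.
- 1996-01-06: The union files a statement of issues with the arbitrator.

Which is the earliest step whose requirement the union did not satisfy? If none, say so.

Step 1

Step 1: 20 days after 1995-05-21 (when the grieved event occurs) is 1995-06-10; done 1995-06-15 — 5 days late.
The procedure was therefore not followed at step 1.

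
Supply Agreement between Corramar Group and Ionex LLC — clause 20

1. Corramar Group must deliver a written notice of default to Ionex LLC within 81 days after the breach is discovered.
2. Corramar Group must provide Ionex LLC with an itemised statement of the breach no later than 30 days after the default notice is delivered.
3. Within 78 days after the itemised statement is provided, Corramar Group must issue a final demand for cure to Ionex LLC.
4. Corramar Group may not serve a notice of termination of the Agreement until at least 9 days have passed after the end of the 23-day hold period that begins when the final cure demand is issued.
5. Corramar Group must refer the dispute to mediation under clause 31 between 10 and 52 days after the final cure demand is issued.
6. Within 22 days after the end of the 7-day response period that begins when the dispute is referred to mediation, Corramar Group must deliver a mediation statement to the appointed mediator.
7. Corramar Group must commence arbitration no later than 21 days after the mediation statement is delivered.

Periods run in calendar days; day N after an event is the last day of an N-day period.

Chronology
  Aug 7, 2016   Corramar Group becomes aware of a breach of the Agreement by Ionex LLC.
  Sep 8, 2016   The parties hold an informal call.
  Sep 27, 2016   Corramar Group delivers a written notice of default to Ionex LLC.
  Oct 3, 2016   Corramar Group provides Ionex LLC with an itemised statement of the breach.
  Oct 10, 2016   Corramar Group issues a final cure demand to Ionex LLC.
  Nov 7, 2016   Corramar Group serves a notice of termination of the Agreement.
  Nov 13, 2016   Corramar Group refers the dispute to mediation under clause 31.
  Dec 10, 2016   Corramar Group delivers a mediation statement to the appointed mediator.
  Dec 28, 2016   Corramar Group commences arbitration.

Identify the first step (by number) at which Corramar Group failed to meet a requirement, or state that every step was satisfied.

Step 4

Step 1: 81 days after Aug 7, 2016 (when the breach is discovered) is Oct 27, 2016; done Sep 27, 2016 — timely.
Step 2: 30 days after Sep 27, 2016 (when the default notice is delivered) is Oct 27, 2016; completed Oct 3, 2016, before the deadline.
Step 3: 78 days after Oct 3, 2016 (when the itemised statement is provided) is Dec 20, 2016; done Oct 10, 2016 — timely.
Step 4: the earliest permitted date is 9 days after Nov 2, 2016 (end of the 23-day hold period, which began when the final cure demand is issued on Oct 10, 2016), i.e. Nov 11, 2016; acted on Nov 7, 2016, 4 days prematurely.
The procedure was therefore not followed at step 4.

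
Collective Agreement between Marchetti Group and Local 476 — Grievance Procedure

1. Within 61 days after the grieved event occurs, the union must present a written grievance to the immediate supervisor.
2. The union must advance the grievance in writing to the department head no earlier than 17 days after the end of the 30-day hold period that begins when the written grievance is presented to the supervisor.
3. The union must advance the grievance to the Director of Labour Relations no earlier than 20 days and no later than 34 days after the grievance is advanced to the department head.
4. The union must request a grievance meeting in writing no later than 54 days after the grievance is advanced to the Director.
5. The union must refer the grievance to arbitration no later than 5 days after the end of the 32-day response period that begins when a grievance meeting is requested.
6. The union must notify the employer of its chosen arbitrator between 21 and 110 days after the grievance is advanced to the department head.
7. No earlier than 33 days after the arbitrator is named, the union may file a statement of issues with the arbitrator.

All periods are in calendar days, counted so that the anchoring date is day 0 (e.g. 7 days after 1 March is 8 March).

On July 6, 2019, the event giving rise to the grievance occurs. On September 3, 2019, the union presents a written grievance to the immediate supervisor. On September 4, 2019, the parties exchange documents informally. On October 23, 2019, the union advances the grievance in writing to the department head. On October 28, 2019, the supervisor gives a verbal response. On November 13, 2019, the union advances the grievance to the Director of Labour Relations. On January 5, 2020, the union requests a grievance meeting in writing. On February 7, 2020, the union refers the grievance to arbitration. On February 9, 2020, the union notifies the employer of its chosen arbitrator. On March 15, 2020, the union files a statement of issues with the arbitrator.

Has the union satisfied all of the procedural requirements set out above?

Step 1 — counting 61 days from July 6, 2019 (when the grieved event occurs) gives a deadline of September 5, 2019; completed September 3, 2019, before the deadline.
Step 2 — must wait 17 days from October 3, 2019 (end of the 30-day hold period, which began when the written grievance is presented to the supervisor on September 3, 2019), so not before October 20, 2019; done October 23, 2019 — permitted.
Step 3 — 20 and 34 days from October 23, 2019 (when the grievance is advanced to the department head) are November 12, 2019 and November 26, 2019 respectively; done November 13, 2019 — within the window.
Step 4 — counting 54 days from November 13, 2019 (when the grievance is advanced to the Director) gives a deadline of January 6, 2020; completed January 5, 2020, before the deadline.
Step 5 — counting 5 days from February 6, 2020 (end of the 32-day response period, which began when a grievance meeting is requested on January 5, 2020) gives a deadline of February 11, 2020; done February 7, 2020 — timely.
Step 6 — 21 and 110 days from October 23, 2019 (when the grievance is advanced to the department head) are November 13, 2019 and February 10, 2020 respectively; done February 9, 2020 — within the window.
Step 7 — must wait 33 days from February 9, 2020 (when the arbitrator is named), so not before March 13, 2020; done March 15, 2020, after the minimum wait.

Yes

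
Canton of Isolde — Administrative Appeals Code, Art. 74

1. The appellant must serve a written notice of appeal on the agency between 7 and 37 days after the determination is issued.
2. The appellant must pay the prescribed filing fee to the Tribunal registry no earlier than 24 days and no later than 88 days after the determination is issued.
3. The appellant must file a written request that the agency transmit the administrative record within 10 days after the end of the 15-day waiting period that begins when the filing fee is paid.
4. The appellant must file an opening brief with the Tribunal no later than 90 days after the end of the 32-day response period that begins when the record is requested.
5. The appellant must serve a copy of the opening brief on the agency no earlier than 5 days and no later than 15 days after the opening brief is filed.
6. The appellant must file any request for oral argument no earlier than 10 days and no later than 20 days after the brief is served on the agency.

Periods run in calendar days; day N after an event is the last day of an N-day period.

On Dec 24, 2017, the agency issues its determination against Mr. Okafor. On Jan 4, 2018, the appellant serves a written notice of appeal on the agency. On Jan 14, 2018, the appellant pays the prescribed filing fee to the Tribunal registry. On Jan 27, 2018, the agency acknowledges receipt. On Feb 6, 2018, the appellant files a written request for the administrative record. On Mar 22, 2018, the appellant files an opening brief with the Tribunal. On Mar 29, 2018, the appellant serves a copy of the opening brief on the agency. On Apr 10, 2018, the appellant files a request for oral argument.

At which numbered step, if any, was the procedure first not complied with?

Step 1 — 7 and 37 days from Dec 24, 2017 (when the determination is issued) are Dec 31, 2017 and Jan 30, 2018 respectively; Jan 4, 2018 falls inside that range.
Step 2 — 24 and 88 days from Dec 24, 2017 (when the determination is issued) are Jan 17, 2018 and Mar 22, 2018 respectively; done Jan 14, 2018 — 3 days before the window opened.
That is the first point of non-compliance.

Step 2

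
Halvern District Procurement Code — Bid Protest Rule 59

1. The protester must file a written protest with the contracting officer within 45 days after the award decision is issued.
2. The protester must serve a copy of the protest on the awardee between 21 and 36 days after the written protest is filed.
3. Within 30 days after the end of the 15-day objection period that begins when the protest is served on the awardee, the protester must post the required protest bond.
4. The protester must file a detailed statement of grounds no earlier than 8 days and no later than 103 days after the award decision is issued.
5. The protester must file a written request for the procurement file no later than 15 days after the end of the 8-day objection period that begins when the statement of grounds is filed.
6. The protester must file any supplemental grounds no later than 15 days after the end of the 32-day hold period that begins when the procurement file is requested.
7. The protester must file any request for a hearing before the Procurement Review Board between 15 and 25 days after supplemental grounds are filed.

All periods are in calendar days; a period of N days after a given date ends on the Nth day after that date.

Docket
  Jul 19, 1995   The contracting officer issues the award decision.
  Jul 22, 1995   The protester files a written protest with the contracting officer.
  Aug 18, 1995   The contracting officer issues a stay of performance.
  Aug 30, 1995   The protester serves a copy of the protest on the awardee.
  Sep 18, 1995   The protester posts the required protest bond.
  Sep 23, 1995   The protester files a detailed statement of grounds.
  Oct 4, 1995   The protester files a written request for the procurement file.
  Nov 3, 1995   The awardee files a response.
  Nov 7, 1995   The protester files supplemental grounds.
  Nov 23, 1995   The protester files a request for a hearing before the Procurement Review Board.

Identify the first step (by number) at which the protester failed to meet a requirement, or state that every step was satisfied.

(1) due by Jul 19, 1995 + 45 days = Sep 2, 1995; completed Jul 22, 1995, before the deadline.
(2) the permitted window runs from Jul 22, 1995 + 21 = Aug 12, 1995 to Jul 22, 1995 + 36 = Aug 27, 1995; done Aug 30, 1995 — 3 days after the window closed.

Step 2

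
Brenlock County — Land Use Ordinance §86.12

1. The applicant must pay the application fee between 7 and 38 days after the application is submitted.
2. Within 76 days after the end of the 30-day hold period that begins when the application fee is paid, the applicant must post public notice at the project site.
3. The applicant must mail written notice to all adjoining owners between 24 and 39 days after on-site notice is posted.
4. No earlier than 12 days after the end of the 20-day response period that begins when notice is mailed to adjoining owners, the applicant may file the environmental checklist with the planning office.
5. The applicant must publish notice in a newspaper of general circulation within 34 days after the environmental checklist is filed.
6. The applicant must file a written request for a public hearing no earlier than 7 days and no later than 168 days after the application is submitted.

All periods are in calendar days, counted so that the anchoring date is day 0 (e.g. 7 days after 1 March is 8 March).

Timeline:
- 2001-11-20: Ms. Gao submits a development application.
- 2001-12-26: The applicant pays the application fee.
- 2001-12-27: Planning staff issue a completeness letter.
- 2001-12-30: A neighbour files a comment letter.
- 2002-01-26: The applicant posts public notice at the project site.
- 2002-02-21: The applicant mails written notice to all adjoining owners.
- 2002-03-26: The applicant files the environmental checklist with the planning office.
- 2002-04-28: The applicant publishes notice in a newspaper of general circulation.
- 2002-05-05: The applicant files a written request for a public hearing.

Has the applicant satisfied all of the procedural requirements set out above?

Step 1 — 7 and 38 days from 2001-11-20 (when the application is submitted) are 2001-11-27 and 2001-12-28 respectively; 2001-12-26 falls inside that range.
Step 2 — counting 76 days from 2002-01-25 (end of the 30-day hold period, which began when the application fee is paid on 2001-12-26) gives a deadline of 2002-04-11; done 2002-01-26 — timely.
Step 3 — 24 and 39 days from 2002-01-26 (when on-site notice is posted) are 2002-02-19 and 2002-03-06 respectively; 2002-02-21 falls inside that range.
Step 4 — must wait 12 days from 2002-03-13 (end of the 20-day response period, which began when notice is mailed to adjoining owners on 2002-02-21), so not before 2002-03-25; done 2002-03-26, after the minimum wait.
Step 5 — counting 34 days from 2002-03-26 (when the environmental checklist is filed) gives a deadline of 2002-04-29; 2002-04-28 is within that limit.
Step 6 — 7 and 168 days from 2001-11-20 (when the application is submitted) are 2001-11-27 and 2002-05-07 respectively; done 2002-05-05, which is between those dates.

Yes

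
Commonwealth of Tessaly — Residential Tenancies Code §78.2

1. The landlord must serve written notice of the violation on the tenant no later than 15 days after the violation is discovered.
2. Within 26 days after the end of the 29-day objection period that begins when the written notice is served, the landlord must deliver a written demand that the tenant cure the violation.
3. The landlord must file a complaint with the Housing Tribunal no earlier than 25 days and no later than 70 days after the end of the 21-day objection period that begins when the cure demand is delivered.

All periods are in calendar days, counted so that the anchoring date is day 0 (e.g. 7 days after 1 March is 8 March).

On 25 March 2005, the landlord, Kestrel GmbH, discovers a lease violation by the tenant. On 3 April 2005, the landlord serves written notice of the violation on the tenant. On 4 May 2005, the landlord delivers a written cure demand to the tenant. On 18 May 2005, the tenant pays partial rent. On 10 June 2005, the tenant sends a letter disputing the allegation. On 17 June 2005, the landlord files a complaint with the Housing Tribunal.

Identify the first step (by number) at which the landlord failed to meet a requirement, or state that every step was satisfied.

Step 3

(1) due by 25 March 2005 + 15 days = 9 April 2005; done 3 April 2005 — timely.
(2) due by 2 May 2005 + 26 days = 28 May 2005; completed 4 May 2005, before the deadline.
(3) the permitted window runs from 25 May 2005 + 25 = 19 June 2005 to 25 May 2005 + 70 = 3 August 2005; 17 June 2005 is 2 days too early.
The procedure was therefore not followed at step 3.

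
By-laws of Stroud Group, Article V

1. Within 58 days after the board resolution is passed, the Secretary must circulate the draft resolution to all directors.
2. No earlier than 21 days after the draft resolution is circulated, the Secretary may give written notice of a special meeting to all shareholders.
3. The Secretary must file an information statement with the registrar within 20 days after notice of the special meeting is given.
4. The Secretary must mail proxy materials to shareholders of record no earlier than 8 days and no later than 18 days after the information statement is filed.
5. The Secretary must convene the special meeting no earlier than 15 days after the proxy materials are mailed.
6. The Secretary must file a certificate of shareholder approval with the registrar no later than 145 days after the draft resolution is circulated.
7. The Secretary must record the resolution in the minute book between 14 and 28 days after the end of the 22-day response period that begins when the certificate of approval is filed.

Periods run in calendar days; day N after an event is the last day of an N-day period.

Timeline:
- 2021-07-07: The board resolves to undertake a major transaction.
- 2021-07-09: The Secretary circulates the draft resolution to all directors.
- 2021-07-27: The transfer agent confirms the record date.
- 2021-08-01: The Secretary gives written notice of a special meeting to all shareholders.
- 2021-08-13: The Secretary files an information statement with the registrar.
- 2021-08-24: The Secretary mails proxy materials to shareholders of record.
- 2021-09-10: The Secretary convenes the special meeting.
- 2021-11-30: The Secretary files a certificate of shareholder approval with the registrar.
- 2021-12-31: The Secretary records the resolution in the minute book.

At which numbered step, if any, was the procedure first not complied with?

Step 1 — counting 58 days from 2021-07-07 (when the board resolution is passed) gives a deadline of 2021-09-03; done 2021-07-09 — timely.
Step 2 — must wait 21 days from 2021-07-09 (when the draft resolution is circulated), so not before 2021-07-30; 2021-08-01 is on or after that date.
Step 3 — counting 20 days from 2021-08-01 (when notice of the special meeting is given) gives a deadline of 2021-08-21; 2021-08-13 is within that limit.
Step 4 — 8 and 18 days from 2021-08-13 (when the information statement is filed) are 2021-08-21 and 2021-08-31 respectively; done 2021-08-24, which is between those dates.
Step 5 — must wait 15 days from 2021-08-24 (when the proxy materials are mailed), so not before 2021-09-08; 2021-09-10 is on or after that date.
Step 6 — counting 145 days from 2021-07-09 (when the draft resolution is circulated) gives a deadline of 2021-12-01; completed 2021-11-30, before the deadline.
Step 7 — 14 and 28 days from 2021-12-22 (end of the 22-day response period, which began when the certificate of approval is filed on 2021-11-30) are 2022-01-05 and 2022-01-19 respectively; 2021-12-31 is 5 days too early.

Step 7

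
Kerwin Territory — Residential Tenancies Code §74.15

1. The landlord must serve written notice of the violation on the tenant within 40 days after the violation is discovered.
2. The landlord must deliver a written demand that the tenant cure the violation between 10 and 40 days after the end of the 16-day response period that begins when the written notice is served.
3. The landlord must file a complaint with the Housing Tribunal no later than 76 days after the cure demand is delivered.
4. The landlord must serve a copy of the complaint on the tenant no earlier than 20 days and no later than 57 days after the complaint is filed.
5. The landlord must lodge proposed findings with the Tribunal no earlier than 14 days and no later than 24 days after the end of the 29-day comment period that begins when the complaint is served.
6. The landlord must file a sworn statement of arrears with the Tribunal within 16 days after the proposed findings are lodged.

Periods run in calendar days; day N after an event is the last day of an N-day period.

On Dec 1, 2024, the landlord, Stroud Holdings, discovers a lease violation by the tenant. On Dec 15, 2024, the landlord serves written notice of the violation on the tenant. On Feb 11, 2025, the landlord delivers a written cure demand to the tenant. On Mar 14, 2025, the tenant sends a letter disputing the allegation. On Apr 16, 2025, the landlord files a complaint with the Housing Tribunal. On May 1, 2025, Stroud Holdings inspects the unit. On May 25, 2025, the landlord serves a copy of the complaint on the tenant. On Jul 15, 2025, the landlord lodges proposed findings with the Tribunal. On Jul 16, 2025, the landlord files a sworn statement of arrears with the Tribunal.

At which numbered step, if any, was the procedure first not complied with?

Step 2

(1) due by Dec 1, 2024 + 40 days = Jan 10, 2025; completed Dec 15, 2024, before the deadline.
(2) the permitted window runs from Dec 31, 2024 + 10 = Jan 10, 2025 to Dec 31, 2024 + 40 = Feb 9, 2025; done Feb 11, 2025 — 2 days after the window closed.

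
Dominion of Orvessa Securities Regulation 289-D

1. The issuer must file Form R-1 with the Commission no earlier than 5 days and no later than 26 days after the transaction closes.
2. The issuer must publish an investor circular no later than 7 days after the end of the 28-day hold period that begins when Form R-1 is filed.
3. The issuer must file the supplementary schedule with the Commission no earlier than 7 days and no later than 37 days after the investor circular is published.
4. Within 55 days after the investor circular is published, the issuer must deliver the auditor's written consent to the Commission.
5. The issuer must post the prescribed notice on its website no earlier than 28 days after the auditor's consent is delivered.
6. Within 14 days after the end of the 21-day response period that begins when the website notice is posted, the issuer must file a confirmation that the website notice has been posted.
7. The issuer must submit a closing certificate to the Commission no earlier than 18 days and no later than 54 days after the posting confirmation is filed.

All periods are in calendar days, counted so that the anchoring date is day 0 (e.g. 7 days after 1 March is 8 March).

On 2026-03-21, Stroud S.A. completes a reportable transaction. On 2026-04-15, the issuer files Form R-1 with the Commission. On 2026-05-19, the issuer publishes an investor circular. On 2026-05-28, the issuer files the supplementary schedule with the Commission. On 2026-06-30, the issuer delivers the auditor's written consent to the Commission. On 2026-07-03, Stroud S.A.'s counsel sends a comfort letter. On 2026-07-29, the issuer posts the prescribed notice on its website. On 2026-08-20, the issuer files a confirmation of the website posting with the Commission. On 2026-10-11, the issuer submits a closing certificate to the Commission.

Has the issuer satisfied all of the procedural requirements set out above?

Yes

Step 1: the window is 5–26 days after 2026-03-21 (when the transaction closes), so 2026-03-26 through 2026-04-16; 2026-04-15 falls inside that range.
Step 2: 7 days after 2026-05-13 (end of the 28-day hold period, which began when Form R-1 is filed on 2026-04-15) is 2026-05-20; completed 2026-05-19, before the deadline.
Step 3: the window is 7–37 days after 2026-05-19 (when the investor circular is published), so 2026-05-26 through 2026-06-25; done 2026-05-28, which is between those dates.
Step 4: 55 days after 2026-05-19 (when the investor circular is published) is 2026-07-13; 2026-06-30 is within that limit.
Step 5: the earliest permitted date is 28 days after 2026-06-30 (when the auditor's consent is delivered), i.e. 2026-07-28; done 2026-07-29, after the minimum wait.
Step 6: 14 days after 2026-08-19 (end of the 21-day response period, which began when the website notice is posted on 2026-07-29) is 2026-09-02; done 2026-08-20 — timely.
Step 7: the window is 18–54 days after 2026-08-20 (when the posting confirmation is filed), so 2026-09-07 through 2026-10-13; 2026-10-11 falls inside that range.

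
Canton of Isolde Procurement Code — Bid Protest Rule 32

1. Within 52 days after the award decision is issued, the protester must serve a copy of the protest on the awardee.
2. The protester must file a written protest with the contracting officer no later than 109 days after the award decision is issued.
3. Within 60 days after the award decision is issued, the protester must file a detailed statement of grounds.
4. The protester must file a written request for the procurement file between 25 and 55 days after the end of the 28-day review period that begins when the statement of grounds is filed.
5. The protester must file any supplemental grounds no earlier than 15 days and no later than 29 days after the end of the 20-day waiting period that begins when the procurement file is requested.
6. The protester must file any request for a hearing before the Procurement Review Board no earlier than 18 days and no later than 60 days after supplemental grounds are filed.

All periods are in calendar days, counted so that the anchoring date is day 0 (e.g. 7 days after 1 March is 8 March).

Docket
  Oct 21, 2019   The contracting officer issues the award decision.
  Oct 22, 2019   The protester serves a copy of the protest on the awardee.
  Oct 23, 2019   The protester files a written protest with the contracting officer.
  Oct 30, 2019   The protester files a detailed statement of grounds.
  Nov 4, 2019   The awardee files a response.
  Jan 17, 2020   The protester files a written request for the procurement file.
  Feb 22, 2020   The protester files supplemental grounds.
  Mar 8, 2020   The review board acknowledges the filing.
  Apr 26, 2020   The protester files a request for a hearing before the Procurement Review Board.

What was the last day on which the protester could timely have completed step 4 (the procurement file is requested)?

The statement of grounds is filed on Oct 30, 2019; the 28-day review period therefore ends Nov 27, 2019, and step 4 runs from that date. The window is 25–55 days after Nov 27, 2019; it closes on Jan 21, 2020.

Jan 21, 2020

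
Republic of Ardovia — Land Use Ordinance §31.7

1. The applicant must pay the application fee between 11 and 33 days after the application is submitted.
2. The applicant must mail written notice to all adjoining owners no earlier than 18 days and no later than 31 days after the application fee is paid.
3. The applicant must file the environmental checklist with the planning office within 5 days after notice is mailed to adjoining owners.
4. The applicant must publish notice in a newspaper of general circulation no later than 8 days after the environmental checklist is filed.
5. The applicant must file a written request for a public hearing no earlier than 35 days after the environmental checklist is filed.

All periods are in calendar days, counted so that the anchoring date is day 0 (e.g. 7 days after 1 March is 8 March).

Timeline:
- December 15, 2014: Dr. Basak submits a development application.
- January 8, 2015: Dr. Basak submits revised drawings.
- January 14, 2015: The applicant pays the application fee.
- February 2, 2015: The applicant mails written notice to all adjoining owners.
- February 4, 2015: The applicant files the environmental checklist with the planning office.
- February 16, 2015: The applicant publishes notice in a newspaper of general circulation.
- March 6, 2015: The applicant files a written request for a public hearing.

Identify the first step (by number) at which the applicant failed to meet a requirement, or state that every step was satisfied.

Step 1: the window is 11–33 days after December 15, 2014 (when the application is submitted), so December 26, 2014 through January 17, 2015; January 14, 2015 falls inside that range.
Step 2: the window is 18–31 days after January 14, 2015 (when the application fee is paid), so February 1, 2015 through February 14, 2015; done February 2, 2015 — within the window.
Step 3: 5 days after February 2, 2015 (when notice is mailed to adjoining owners) is February 7, 2015; done February 4, 2015 — timely.
Step 4: 8 days after February 4, 2015 (when the environmental checklist is filed) is February 12, 2015; done February 16, 2015 — 4 days late.

Step 4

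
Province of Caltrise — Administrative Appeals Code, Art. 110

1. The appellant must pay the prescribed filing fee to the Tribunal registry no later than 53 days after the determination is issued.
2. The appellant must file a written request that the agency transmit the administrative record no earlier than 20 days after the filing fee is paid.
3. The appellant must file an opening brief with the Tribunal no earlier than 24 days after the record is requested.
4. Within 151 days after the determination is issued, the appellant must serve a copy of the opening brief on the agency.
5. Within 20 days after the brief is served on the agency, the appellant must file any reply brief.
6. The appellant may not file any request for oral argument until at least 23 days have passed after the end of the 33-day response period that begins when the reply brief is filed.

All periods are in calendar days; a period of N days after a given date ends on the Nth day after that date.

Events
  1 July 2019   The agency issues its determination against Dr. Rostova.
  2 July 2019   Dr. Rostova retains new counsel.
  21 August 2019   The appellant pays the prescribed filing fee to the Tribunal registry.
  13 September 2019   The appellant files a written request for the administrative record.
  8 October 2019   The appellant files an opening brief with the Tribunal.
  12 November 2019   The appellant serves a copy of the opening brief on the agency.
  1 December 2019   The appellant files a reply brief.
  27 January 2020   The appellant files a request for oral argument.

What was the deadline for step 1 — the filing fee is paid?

Step 1 runs from 1 July 2019, when the determination is issued. 53 days after 1 July 2019 is 23 August 2019.

23 August 2019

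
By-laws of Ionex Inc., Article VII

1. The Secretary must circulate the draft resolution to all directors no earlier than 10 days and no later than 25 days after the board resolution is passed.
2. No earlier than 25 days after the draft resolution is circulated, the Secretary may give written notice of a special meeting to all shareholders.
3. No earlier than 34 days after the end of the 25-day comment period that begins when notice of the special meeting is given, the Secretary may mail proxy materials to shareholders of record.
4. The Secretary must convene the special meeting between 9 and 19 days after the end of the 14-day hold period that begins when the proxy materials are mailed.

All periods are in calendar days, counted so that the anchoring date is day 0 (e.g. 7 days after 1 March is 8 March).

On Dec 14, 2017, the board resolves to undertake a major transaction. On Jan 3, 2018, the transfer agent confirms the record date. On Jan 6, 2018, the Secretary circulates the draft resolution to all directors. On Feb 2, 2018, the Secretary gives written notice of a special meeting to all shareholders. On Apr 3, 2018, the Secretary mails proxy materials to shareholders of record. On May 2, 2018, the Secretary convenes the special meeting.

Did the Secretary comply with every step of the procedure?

(1) the permitted window runs from Dec 14, 2017 + 10 = Dec 24, 2017 to Dec 14, 2017 + 25 = Jan 8, 2018; Jan 6, 2018 falls inside that range.
(2) permitted from Jan 6, 2018 + 25 days = Jan 31, 2018 onward; done Feb 2, 2018 — permitted.
(3) permitted from Feb 27, 2018 + 34 days = Apr 2, 2018 onward; done Apr 3, 2018 — permitted.
(4) the permitted window runs from Apr 17, 2018 + 9 = Apr 26, 2018 to Apr 17, 2018 + 19 = May 6, 2018; done May 2, 2018 — within the window.

Yes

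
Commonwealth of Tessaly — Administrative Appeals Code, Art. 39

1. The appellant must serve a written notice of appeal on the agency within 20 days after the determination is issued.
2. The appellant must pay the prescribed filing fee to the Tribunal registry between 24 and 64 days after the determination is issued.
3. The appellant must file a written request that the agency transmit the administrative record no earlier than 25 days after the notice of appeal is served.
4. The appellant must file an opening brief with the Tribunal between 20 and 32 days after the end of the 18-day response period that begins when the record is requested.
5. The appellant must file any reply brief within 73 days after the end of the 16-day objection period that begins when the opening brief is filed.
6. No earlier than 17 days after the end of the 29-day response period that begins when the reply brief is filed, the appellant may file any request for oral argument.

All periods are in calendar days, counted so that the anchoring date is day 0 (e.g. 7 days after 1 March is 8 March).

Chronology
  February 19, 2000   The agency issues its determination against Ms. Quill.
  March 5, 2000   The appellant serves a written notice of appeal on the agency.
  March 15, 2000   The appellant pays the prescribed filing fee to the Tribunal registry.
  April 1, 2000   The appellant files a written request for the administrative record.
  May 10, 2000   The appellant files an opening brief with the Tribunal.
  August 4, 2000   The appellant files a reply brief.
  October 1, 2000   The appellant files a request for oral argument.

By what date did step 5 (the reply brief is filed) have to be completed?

The opening brief is filed on May 10, 2000; the 16-day objection period therefore ends May 26, 2000, and step 5 runs from that date. 73 days after May 26, 2000 is August 7, 2000.

August 7, 2000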